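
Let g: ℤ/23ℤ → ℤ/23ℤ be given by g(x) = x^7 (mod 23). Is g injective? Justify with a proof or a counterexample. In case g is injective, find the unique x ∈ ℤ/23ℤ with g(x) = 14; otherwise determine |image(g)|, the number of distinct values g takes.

Since 23 is prime, the nonzero elements of ℤ/23ℤ form a cyclic group of order 22.
As gcd(7, 22) = 1, raising to the 7th power is a bijection on this group: if x_1^7 ≡ x_2^7 then (x_1x_2^{−1})^7 = 1, and the only element of order dividing gcd(7, 22) = 1 is 1, so x_1 = x_2.
With g(0) = 0 this makes g injective on all of ℤ/23ℤ, hence bijective (finite equal-size domain and codomain). In particular g is injective.
Since g is injective, we find the preimage of 14. The inverse of x ↦ x^7 on (ℤ/23ℤ)^× is x ↦ x^19, because 7·19 = 133 = 6·22 + 1 ≡ 1 (mod 22) and x^{22} = 1 for x ≠ 0 (Fermat). So g⁻¹(14) = 14^19 mod 23.
Repeated squaring mod 23: 14^1 ≡ 14, 14^2 ≡ 14² = 196 ≡ 12, 14^4 ≡ 12² = 144 ≡ 6, 14^8 ≡ 6² = 36 ≡ 13, 14^16 ≡ 13² = 169 ≡ 8. Since 19 = 16 + 2 + 1, 14^19 ≡ 8·12·14: 8·12 = 96 ≡ 4, then 4·14 = 56 ≡ 10. So 14^19 ≡ 10 (mod 23).
Hence g⁻¹(14) = 10.

10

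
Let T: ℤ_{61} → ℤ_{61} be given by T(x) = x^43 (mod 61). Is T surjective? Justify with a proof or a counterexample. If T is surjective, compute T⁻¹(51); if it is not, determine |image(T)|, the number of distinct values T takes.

Since 61 is prime, the nonzero elements of ℤ_{61} form a cyclic group of order 60.
As gcd(43, 60) = 1, raising to the 43rd power is a bijection on this group: if x_1^43 ≡ x_2^43 then (x_1x_2^{−1})^43 = 1, and the only element of order dividing gcd(43, 60) = 1 is 1, so x_1 = x_2.
With T(0) = 0 this makes T injective on all of ℤ_{61}, hence bijective (finite equal-size domain and codomain). In particular T is surjective.
Since T is surjective, we find the preimage of 51. The inverse of x ↦ x^43 on (ℤ_{61})^× is x ↦ x^7, because 43·7 = 301 = 5·60 + 1 ≡ 1 (mod 60) and x^{60} = 1 for x ≠ 0 (Fermat). So T⁻¹(51) = 51^7 mod 61.
Repeated squaring mod 61: 51^1 ≡ 51, 51^2 ≡ 51² = 2601 ≡ 39, 51^4 ≡ 39² = 1521 ≡ 57. Since 7 = 4 + 2 + 1, 51^7 ≡ 57·39·51: 57·39 = 2223 ≡ 27, then 27·51 = 1377 ≡ 35. So 51^7 ≡ 35 (mod 61).
Hence T⁻¹(51) = 35.

35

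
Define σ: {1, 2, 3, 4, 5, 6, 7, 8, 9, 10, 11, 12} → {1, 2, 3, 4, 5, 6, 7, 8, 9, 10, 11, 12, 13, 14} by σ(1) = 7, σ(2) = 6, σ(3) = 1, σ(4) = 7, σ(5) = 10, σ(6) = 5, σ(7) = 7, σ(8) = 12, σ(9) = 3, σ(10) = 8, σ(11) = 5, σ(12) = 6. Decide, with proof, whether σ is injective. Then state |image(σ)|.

8

σ(1) = 7 = σ(4) with 1 ≠ 4, so σ is not injective.
The image of σ is {1, 3, 5, 6, 7, 8, 10, 12}, which has 8 elements.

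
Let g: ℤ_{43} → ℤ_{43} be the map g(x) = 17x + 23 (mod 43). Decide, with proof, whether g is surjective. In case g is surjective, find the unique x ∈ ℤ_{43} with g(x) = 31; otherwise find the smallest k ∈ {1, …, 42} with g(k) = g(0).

3

By definition, g is surjective if every y in the codomain equals g(x) for some x in the domain.
Since gcd(17, 43) = 1, 17 is invertible modulo 43. Euclid's algorithm: 43 = 2·17 + 9, 17 = 1·9 + 8, 9 = 1·8 + 1; back-substituting gives 1 = 38·17 − 15·43, so 17⁻¹ ≡ 38 (mod 43).
For any y ∈ ℤ_{43}, x = 38(y − 23) mod 43 satisfies g(x) = 17·38(y − 23) + 23 ≡ y (since 17·38 ≡ 1 mod 43). So every y has a preimage.
Thus g is surjective.
Since g is surjective, we find g⁻¹(31): we need 17x ≡ 31 − 23 ≡ 8 (mod 43). Using 17⁻¹ = 38: x ≡ 38·8 = 304 = 7·43 + 3, so x = 3.
Check: g(3) = 17·3 + 23 = 74 = 1·43 + 31 ≡ 31 (mod 43).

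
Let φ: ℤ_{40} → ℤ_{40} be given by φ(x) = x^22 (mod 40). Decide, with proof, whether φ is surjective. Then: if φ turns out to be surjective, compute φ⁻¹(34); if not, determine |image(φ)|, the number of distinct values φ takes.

φ(4): Repeated squaring mod 40: 4^1 ≡ 4, 4^2 ≡ 4² = 16, 4^4 ≡ 16² = 256 ≡ 16, 4^8 ≡ 16² = 256 ≡ 16, 4^16 ≡ 16² = 256 ≡ 16. Since 22 = 16 + 4 + 2, 4^22 ≡ 16·16·16: 16·16 = 256 ≡ 16, then 16·16 = 256 ≡ 16. So 4^22 ≡ 16 (mod 40).
φ(6): Repeated squaring mod 40: 6^1 ≡ 6, 6^2 ≡ 6² = 36, 6^4 ≡ 36² = 1296 ≡ 16, 6^8 ≡ 16² = 256 ≡ 16, 6^16 ≡ 16² = 256 ≡ 16. Since 22 = 16 + 4 + 2, 6^22 ≡ 16·16·36: 16·16 = 256 ≡ 16, then 16·36 = 576 ≡ 16. So 6^22 ≡ 16 (mod 40).
So φ(4) = φ(6) = 16 while 4 ≠ 6, so φ is not injective.
A non-injective map from the 40-element set ℤ_{40} to itself takes at most 39 distinct values, so it cannot be surjective. Thus φ is not surjective.
Since φ is not surjective, we determine |image(φ)|. Computing x^22 mod 40 for each x (by repeated squaring, reducing mod 40 at every step), the values φ(0), φ(1), …, φ(39) are: 0, 1, 24, 9, 16, 25, 16, 9, 24, 1, 0, 1, 24, 9, 16, 25, 16, 9, 24, 1, 0, 1, 24, 9, 16, 25, 16, 9, 24, 1, 0, 1, 24, 9, 16, 25, 16, 9, 24, 1.
The distinct values are {0, 1, 9, 16, 24, 25}; there are 6 of them.

6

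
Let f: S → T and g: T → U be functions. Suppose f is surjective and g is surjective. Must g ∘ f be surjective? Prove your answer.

surjective

Let c ∈ U. Since g is surjective, there is b ∈ T with g(b) = c. Since f is surjective, there is a ∈ S with f(a) = b.
Then (g ∘ f)(a) = g(b) = c. Thus g ∘ f is surjective.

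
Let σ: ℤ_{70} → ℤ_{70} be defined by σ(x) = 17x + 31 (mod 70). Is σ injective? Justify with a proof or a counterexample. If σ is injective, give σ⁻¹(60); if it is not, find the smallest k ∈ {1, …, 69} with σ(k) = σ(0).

Suppose σ(s) = σ(t) in ℤ_{70}. Then 17s + 31 ≡ 17t + 31 (mod 70), thus 17(s − t) ≡ 0 (mod 70).
Since gcd(17, 70) = 1, 17 is invertible modulo 70, thus s − t ≡ 0 (mod 70), i.e. s = t.
Hence σ is injective.
We now compute 17⁻¹ mod 70 explicitly. Euclid's algorithm: 70 = 4·17 + 2, 17 = 8·2 + 1; back-substituting gives 1 = 33·17 − 8·70, so 17⁻¹ ≡ 33 (mod 70).
Since σ is injective, we compute σ⁻¹(60): solve 17x + 31 ≡ 60 (mod 70), i.e. 17x ≡ 29 (mod 70).
Multiplying by 17⁻¹ = 33 gives x ≡ 33·29 = 957 = 13·70 + 47 ≡ 47 (mod 70).
Check: σ(47) = 17·47 + 31 = 830 = 11·70 + 60 ≡ 60 (mod 70).

47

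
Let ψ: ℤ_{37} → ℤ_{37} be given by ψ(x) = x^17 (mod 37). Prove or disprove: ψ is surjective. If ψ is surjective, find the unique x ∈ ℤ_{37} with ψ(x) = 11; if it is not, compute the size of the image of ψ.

27

Since 37 is prime, the nonzero elements of ℤ_{37} form a cyclic group of order 36.
As gcd(17, 36) = 1, raising to the 17th power is a bijection on this group: if s^17 ≡ t^17 then (st^{−1})^17 = 1, and the only element of order dividing gcd(17, 36) = 1 is 1, so s = t.
With ψ(0) = 0 this makes ψ injective on all of ℤ_{37}, hence bijective (finite equal-size domain and codomain). In particular ψ is surjective.
Since ψ is surjective, we find the preimage of 11. The inverse of x ↦ x^17 on (ℤ_{37})^× is x ↦ x^17, because 17·17 = 289 = 8·36 + 1 ≡ 1 (mod 36) and x^{36} = 1 for x ≠ 0 (Fermat). So ψ⁻¹(11) = 11^17 mod 37.
Repeated squaring mod 37: 11^1 ≡ 11, 11^2 ≡ 11² = 121 ≡ 10, 11^4 ≡ 10² = 100 ≡ 26, 11^8 ≡ 26² = 676 ≡ 10, 11^16 ≡ 10² = 100 ≡ 26. Since 17 = 16 + 1, 11^17 ≡ 26·11: 26·11 = 286 ≡ 27. So 11^17 ≡ 27 (mod 37).
Hence ψ⁻¹(11) = 27.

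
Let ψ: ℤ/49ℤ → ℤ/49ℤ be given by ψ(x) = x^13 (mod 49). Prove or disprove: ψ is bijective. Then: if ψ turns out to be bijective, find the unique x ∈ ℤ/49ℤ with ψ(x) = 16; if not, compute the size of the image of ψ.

43

ψ(0) = 0^13 = 0.
ψ(7): Repeated squaring mod 49: 7^1 ≡ 7, 7^2 ≡ 7² = 49 ≡ 0, 7^4 ≡ 0² = 0, 7^8 ≡ 0² = 0. Since 13 = 8 + 4 + 1, 7^13 ≡ 0·0·7: 0·0 = 0, then 0·7 = 0. So 7^13 ≡ 0 (mod 49).
So ψ(0) = ψ(7) = 0 while 0 ≠ 7, thus ψ is not injective, hence not bijective.
Since ψ is not bijective, we determine |image(ψ)|. Computing x^13 mod 49 for each x (by repeated squaring, reducing mod 49 at every step), the values ψ(0), ψ(1), …, ψ(48) are: 0, 1, 9, 10, 32, 33, 41, 0, 43, 2, 3, 25, 26, 34, 0, 36, 44, 45, 18, 19, 27, 0, 29, 37, 38, 11, 12, 20, 0, 22, 30, 31, 4, 5, 13, 0, 15, 23, 24, 46, 47, 6, 0, 8, 16, 17, 39, 40, 48.
The distinct values are {0, 1, 2, 3, 4, 5, 6, 8, 9, 10, 11, 12, 13, 15, 16, 17, 18, 19, 20, 22, 23, 24, 25, 26, 27, 29, 30, 31, 32, 33, 34, 36, 37, 38, 39, 40, 41, 43, 44, 45, 46, 47, 48}; there are 43 of them.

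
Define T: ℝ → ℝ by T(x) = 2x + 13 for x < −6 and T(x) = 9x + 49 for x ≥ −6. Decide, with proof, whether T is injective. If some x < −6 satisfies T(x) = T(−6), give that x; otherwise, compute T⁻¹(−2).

-9

Both pieces are strictly increasing (slopes 2 and 9), so each is injective on its own interval.
The left piece maps (−∞, −6) onto (−∞, 1); the right piece maps [−6, ∞) onto [−5, ∞).
These images overlap. In particular T(−6) = −5 (right piece), and solving 2x + 13 = −5 on the left piece gives x = −9 < −6.
So T(−9) = T(−6) with −9 ≠ −6, and T is not injective. This x = −9 is the requested value below −6.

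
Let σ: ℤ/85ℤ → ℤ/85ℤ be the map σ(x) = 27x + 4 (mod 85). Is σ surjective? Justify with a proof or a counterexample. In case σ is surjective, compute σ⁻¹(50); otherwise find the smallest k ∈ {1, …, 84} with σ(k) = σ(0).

Recall: σ is surjective if every y in the codomain equals σ(x) for some x in the domain.
Since gcd(27, 85) = 1, 27 is invertible modulo 85. Euclid's algorithm: 85 = 3·27 + 4, 27 = 6·4 + 3, 4 = 1·3 + 1; back-substituting gives 1 = 63·27 − 20·85, so 27⁻¹ ≡ 63 (mod 85).
Then y ↦ 63(y − 4) is a two-sided inverse to σ, so every y ∈ ℤ/85ℤ has a preimage.
Thus σ is surjective.
Since σ is surjective, we find σ⁻¹(50): we need 27x ≡ 50 − 4 ≡ 46 (mod 85). Using 27⁻¹ = 63: x ≡ 63·46 = 2898 = 34·85 + 8, so x = 8.
Check: σ(8) = 27·8 + 4 = 220 = 2·85 + 50 ≡ 50 (mod 85).

8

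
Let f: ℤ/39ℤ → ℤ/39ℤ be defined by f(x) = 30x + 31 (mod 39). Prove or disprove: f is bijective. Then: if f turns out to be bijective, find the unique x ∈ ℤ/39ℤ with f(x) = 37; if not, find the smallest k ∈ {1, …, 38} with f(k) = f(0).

By definition, f is injective when f(x_1) = f(x_2) forces x_1 = x_2.
We have gcd(30, 39) = 3 > 1. Taking x_1 = 0 and x_2 = 13: f(0) = 31 and f(13) = 30·13 + 31 = 421 ≡ 31 (mod 39).
So f(0) = f(13) while 0 ≠ 13, thus f is not injective, hence not bijective.
Since f is not bijective, we find the least positive k with f(k) = f(0): this means 30k ≡ 0 (mod 39), i.e. 39 ∣ 30k. Since gcd(30, 39) = 3, dividing through by 3 this holds exactly when 13 ∣ 10k, and as gcd(10, 13) = 1, exactly when 13 ∣ k.
The smallest positive such k is 13.

13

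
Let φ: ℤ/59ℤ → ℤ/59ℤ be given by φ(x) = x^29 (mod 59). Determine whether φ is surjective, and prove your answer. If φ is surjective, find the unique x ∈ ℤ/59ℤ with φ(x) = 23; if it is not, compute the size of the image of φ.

φ(1) = 1^29 = 1.
φ(3): Repeated squaring mod 59: 3^1 ≡ 3, 3^2 ≡ 3² = 9, 3^4 ≡ 9² = 81 ≡ 22, 3^8 ≡ 22² = 484 ≡ 12, 3^16 ≡ 12² = 144 ≡ 26. Since 29 = 16 + 8 + 4 + 1, 3^29 ≡ 26·12·22·3: 26·12 = 312 ≡ 17, then 17·22 = 374 ≡ 20, then 20·3 = 60 ≡ 1. So 3^29 ≡ 1 (mod 59).
So φ(1) = φ(3) = 1 while 1 ≠ 3, therefore φ is not injective.
A non-injective map from the 59-element set ℤ/59ℤ to itself takes at most 58 distinct values, so it cannot be surjective. Therefore φ is not surjective.
Since φ is not surjective, we determine |image(φ)|. Computing x^29 mod 59 for each x (by repeated squaring, reducing mod 59 at every step), the values φ(0), φ(1), …, φ(58) are: 0, 1, 58, 1, 1, 1, 58, 1, 58, 1, 58, 58, 1, 58, 58, 1, 1, 1, 58, 1, 1, 1, 1, 58, 58, 1, 1, 1, 1, 1, 58, 58, 58, 58, 58, 1, 1, 58, 58, 58, 58, 1, 58, 58, 58, 1, 1, 58, 1, 1, 58, 1, 58, 1, 58, 58, 58, 1, 58.
The distinct values are {0, 1, 58}; there are 3 of them.

3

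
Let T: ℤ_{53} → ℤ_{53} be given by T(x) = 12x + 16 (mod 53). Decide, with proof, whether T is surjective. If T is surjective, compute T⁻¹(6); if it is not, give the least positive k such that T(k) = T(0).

8

By definition, T is surjective if every y in the codomain equals T(x) for some x in the domain.
Since gcd(12, 53) = 1, 12 is invertible modulo 53. Euclid's algorithm: 53 = 4·12 + 5, 12 = 2·5 + 2, 5 = 2·2 + 1; back-substituting gives 1 = 31·12 − 7·53, so 12⁻¹ ≡ 31 (mod 53).
For any y ∈ ℤ_{53}, x = 31(y − 16) mod 53 satisfies T(x) = 12·31(y − 16) + 16 ≡ y (since 12·31 ≡ 1 mod 53). So every y has a preimage.
So T is surjective.
Since T is surjective, we find T⁻¹(6): we need 12x ≡ 6 − 16 ≡ 43 (mod 53). Using 12⁻¹ = 31: x ≡ 31·43 = 1333 = 25·53 + 8, so x = 8.
Check: T(8) = 12·8 + 16 = 112 = 2·53 + 6 ≡ 6 (mod 53).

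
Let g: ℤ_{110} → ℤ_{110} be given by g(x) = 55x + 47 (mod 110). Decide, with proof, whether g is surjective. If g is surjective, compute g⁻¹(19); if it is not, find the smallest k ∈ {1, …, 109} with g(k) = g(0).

Since gcd(55, 110) = 55, we have 55x ≡ 0 (mod 55) for all x, so g(x) ≡ 47 (mod 55).
But 0 ≢ 47 (mod 55), so 0 ∈ ℤ_{110} has no preimage. Therefore g is not surjective.
Since g is not surjective, we find the least positive k with g(k) = g(0): this means 55k ≡ 0 (mod 110), i.e. 110 ∣ 55k. Since gcd(55, 110) = 55, dividing through by 55 this holds exactly when 2 ∣ k.
The smallest positive such k is 2.

2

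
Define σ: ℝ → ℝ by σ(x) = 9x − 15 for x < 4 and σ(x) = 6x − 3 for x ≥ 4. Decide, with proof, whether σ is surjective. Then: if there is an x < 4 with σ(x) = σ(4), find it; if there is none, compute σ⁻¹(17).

32/9

Both pieces are strictly increasing (slopes 9 and 6), so each is injective on its own interval.
The left piece maps (−∞, 4) onto (−∞, 21); the right piece maps [4, ∞) onto [21, ∞).
These images together cover ℝ, so σ is surjective.
Because the two images are disjoint, no x < 4 has σ(x) = σ(4), so we compute σ⁻¹(17): 17 lies in (−∞, 21), so solve 9x − 15 = 17: x = (17 + 15)/9 = 32/9.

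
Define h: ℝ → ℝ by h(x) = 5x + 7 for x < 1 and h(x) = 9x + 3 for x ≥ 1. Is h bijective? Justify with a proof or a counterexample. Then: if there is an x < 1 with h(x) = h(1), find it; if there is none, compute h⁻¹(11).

4/5

Both pieces are strictly increasing (slopes 5 and 9), so each is injective on its own interval.
The left piece maps (−∞, 1) onto (−∞, 12); the right piece maps [1, ∞) onto [12, ∞).
Since 12 = 12, the images partition ℝ: h is injective and surjective, hence bijective.
Because the two images are disjoint, no x < 1 has h(x) = h(1), so we compute h⁻¹(11): 11 lies in (−∞, 12), so solve 5x + 7 = 11: x = (11 − 7)/5 = 4/5.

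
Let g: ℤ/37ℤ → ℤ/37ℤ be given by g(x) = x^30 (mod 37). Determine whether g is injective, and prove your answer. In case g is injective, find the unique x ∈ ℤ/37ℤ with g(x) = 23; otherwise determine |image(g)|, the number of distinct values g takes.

7

g(3): Repeated squaring mod 37: 3^1 ≡ 3, 3^2 ≡ 3² = 9, 3^4 ≡ 9² = 81 ≡ 7, 3^8 ≡ 7² = 49 ≡ 12, 3^16 ≡ 12² = 144 ≡ 33. Since 30 = 16 + 8 + 4 + 2, 3^30 ≡ 33·12·7·9: 33·12 = 396 ≡ 26, then 26·7 = 182 ≡ 34, then 34·9 = 306 ≡ 10. So 3^30 ≡ 10 (mod 37).
g(4): Repeated squaring mod 37: 4^1 ≡ 4, 4^2 ≡ 4² = 16, 4^4 ≡ 16² = 256 ≡ 34, 4^8 ≡ 34² = 1156 ≡ 9, 4^16 ≡ 9² = 81 ≡ 7. Since 30 = 16 + 8 + 4 + 2, 4^30 ≡ 7·9·34·16: 7·9 = 63 ≡ 26, then 26·34 = 884 ≡ 33, then 33·16 = 528 ≡ 10. So 4^30 ≡ 10 (mod 37).
So g(3) = g(4) = 10 while 3 ≠ 4, therefore g is not injective.
Since g is not injective, we determine |image(g)|. Computing x^30 mod 37 for each x (by repeated squaring, reducing mod 37 at every step), the values g(0), g(1), …, g(36) are: 0, 1, 11, 10, 10, 27, 36, 10, 36, 26, 1, 1, 26, 27, 36, 11, 26, 11, 27, 27, 11, 26, 11, 36, 27, 26, 1, 1, 26, 36, 10, 36, 27, 10, 10, 11, 1.
The distinct values are {0, 1, 10, 11, 26, 27, 36}; there are 7 of them.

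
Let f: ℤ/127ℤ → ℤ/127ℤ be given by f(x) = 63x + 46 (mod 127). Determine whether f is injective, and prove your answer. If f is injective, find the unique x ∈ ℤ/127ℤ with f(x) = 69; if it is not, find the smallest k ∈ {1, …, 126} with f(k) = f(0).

If f(u) = f(v), then 63u ≡ 63v (mod 127). Because gcd(63, 127) = 1, we may cancel 63 to get u ≡ v (mod 127).
Hence f is injective.
We now compute 63⁻¹ mod 127 explicitly. Euclid's algorithm: 127 = 2·63 + 1; back-substituting gives 1 = 125·63 − 62·127, so 63⁻¹ ≡ 125 (mod 127).
Since f is injective, we find f⁻¹(69): we need 63x ≡ 69 − 46 ≡ 23 (mod 127). Using 63⁻¹ = 125: x ≡ 125·23 = 2875 = 22·127 + 81, so x = 81.
Check: f(81) = 63·81 + 46 = 5149 = 40·127 + 69 ≡ 69 (mod 127).

81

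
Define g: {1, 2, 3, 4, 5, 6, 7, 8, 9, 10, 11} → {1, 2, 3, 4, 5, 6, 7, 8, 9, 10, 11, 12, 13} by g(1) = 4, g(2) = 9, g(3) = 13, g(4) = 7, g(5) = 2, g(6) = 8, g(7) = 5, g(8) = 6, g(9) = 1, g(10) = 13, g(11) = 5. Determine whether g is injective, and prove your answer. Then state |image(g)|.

g(3) = 13 = g(10) with 3 ≠ 10, so g is not injective.
The image of g is {1, 2, 4, 5, 6, 7, 8, 9, 13}, which has 9 elements.

9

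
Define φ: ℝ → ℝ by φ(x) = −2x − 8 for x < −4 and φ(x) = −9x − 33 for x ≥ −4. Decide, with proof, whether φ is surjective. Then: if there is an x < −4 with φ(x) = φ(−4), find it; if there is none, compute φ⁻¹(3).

-11/2

Both pieces are strictly decreasing (slopes −2 and −9), so each is injective on its own interval.
The left piece maps (−∞, −4) onto (0, ∞); the right piece maps [−4, ∞) onto (−∞, 3].
The union (0, ∞) ∪ (−∞, 3] covers ℝ, so φ is surjective.
For the follow-up: the images overlap, so an x < −4 with φ(x) = φ(−4) exists. φ(−4) = 3; solving −2x − 8 = 3 for x < −4 gives x = (3 + 8)/(−2) = −11/2.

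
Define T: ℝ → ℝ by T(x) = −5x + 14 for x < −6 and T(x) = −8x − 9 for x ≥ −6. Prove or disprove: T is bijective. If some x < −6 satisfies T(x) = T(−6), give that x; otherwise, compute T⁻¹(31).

-5

Both pieces are strictly decreasing (slopes −5 and −8), so each is injective on its own interval.
The left piece maps (−∞, −6) onto (44, ∞); the right piece maps [−6, ∞) onto (−∞, 39].
The images leave a gap (44 has no preimage), so T is not surjective, hence not bijective.
Because the two images are disjoint, no x < −6 has T(x) = T(−6), so we compute T⁻¹(31): 31 lies in (−∞, 39], so solve −8x − 9 = 31: x = (31 + 9)/(−8) = −5.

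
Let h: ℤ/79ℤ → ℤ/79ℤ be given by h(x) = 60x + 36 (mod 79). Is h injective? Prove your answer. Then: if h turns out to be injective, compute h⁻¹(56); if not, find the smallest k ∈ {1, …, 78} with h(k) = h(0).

If h(u) = h(v), then 60u ≡ 60v (mod 79). Because gcd(60, 79) = 1, we may cancel 60 to get u ≡ v (mod 79).
Hence h is injective.
We now compute 60⁻¹ mod 79 explicitly. Euclid's algorithm: 79 = 1·60 + 19, 60 = 3·19 + 3, 19 = 6·3 + 1; back-substituting gives 1 = 54·60 − 41·79, so 60⁻¹ ≡ 54 (mod 79).
Since h is injective, we compute h⁻¹(56): solve 60x + 36 ≡ 56 (mod 79), i.e. 60x ≡ 20 (mod 79).
Multiplying by 60⁻¹ = 54 gives x ≡ 54·20 = 1080 = 13·79 + 53 ≡ 53 (mod 79).
Check: h(53) = 60·53 + 36 = 3216 = 40·79 + 56 ≡ 56 (mod 79).

53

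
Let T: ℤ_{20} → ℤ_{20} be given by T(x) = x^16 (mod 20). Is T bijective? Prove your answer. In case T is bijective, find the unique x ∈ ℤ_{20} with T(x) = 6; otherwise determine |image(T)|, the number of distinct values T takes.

T(1) = 1^16 = 1.
T(3): Repeated squaring mod 20: 3^1 ≡ 3, 3^2 ≡ 3² = 9, 3^4 ≡ 9² = 81 ≡ 1, 3^8 ≡ 1² = 1, 3^16 ≡ 1² = 1. So 3^16 ≡ 1 (mod 20).
So T(1) = T(3) = 1 while 1 ≠ 3, so T is not injective, hence not bijective.
Since T is not bijective, we determine |image(T)|. Computing x^16 mod 20 for each x (by repeated squaring, reducing mod 20 at every step), the values T(0), T(1), …, T(19) are: 0, 1, 16, 1, 16, 5, 16, 1, 16, 1, 0, 1, 16, 1, 16, 5, 16, 1, 16, 1.
The distinct values are {0, 1, 5, 16}; there are 4 of them.

4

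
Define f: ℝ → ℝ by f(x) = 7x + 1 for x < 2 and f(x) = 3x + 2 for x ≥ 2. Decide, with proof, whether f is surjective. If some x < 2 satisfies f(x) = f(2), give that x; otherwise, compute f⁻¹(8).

1

Both pieces are strictly increasing (slopes 7 and 3), so each is injective on its own interval.
The left piece maps (−∞, 2) onto (−∞, 15); the right piece maps [2, ∞) onto [8, ∞).
The union (−∞, 15) ∪ [8, ∞) covers ℝ, so f is surjective.
For the follow-up: the images overlap, so an x < 2 with f(x) = f(2) exists. f(2) = 8; solving 7x + 1 = 8 for x < 2 gives x = (8 − 1)/7 = 1.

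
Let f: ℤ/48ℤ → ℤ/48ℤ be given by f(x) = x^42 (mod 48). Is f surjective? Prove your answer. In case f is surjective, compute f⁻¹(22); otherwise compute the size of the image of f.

f(2): Repeated squaring mod 48: 2^1 ≡ 2, 2^2 ≡ 2² = 4, 2^4 ≡ 4² = 16, 2^8 ≡ 16² = 256 ≡ 16, 2^16 ≡ 16² = 256 ≡ 16, 2^32 ≡ 16² = 256 ≡ 16. Since 42 = 32 + 8 + 2, 2^42 ≡ 16·16·4: 16·16 = 256 ≡ 16, then 16·4 = 64 ≡ 16. So 2^42 ≡ 16 (mod 48).
f(4): Repeated squaring mod 48: 4^1 ≡ 4, 4^2 ≡ 4² = 16, 4^4 ≡ 16² = 256 ≡ 16, 4^8 ≡ 16² = 256 ≡ 16, 4^16 ≡ 16² = 256 ≡ 16, 4^32 ≡ 16² = 256 ≡ 16. Since 42 = 32 + 8 + 2, 4^42 ≡ 16·16·16: 16·16 = 256 ≡ 16, then 16·16 = 256 ≡ 16. So 4^42 ≡ 16 (mod 48).
So f(2) = f(4) = 16 while 2 ≠ 4, hence f is not injective.
A non-injective map from the 48-element set ℤ/48ℤ to itself takes at most 47 distinct values, so it cannot be surjective. Therefore f is not surjective.
Since f is not surjective, we determine |image(f)|. Computing x^42 mod 48 for each x (by repeated squaring, reducing mod 48 at every step), the values f(0), f(1), …, f(47) are: 0, 1, 16, 9, 16, 25, 0, 1, 16, 33, 16, 25, 0, 25, 16, 33, 16, 1, 0, 25, 16, 9, 16, 1, 0, 1, 16, 9, 16, 25, 0, 1, 16, 33, 16, 25, 0, 25, 16, 33, 16, 1, 0, 25, 16, 9, 16, 1.
The distinct values are {0, 1, 9, 16, 25, 33}; there are 6 of them.

6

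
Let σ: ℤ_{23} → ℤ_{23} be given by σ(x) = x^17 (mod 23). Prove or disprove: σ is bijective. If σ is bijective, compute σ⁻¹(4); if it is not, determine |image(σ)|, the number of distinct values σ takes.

Since 23 is prime, the nonzero elements of ℤ_{23} form a cyclic group of order 22.
As gcd(17, 22) = 1, raising to the 17th power is a bijection on this group: if x_1^17 ≡ x_2^17 then (x_1x_2^{−1})^17 = 1, and the only element of order dividing gcd(17, 22) = 1 is 1, so x_1 = x_2.
With σ(0) = 0 this makes σ injective on all of ℤ_{23}, hence bijective (finite equal-size domain and codomain). In particular σ is bijective.
Since σ is bijective, we find the preimage of 4. The inverse of x ↦ x^17 on (ℤ_{23})^× is x ↦ x^13, because 17·13 = 221 = 10·22 + 1 ≡ 1 (mod 22) and x^{22} = 1 for x ≠ 0 (Fermat). So σ⁻¹(4) = 4^13 mod 23.
Repeated squaring mod 23: 4^1 ≡ 4, 4^2 ≡ 4² = 16, 4^4 ≡ 16² = 256 ≡ 3, 4^8 ≡ 3² = 9. Since 13 = 8 + 4 + 1, 4^13 ≡ 9·3·4: 9·3 = 27 ≡ 4, then 4·4 = 16. So 4^13 ≡ 16 (mod 23).
Hence σ⁻¹(4) = 16.

16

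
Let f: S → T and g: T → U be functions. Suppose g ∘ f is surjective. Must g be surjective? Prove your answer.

surjective

Let c ∈ U. Since g ∘ f is surjective, some a ∈ S has g(f(a)) = c. Then b = f(a) ∈ T satisfies g(b) = c. So g is surjective.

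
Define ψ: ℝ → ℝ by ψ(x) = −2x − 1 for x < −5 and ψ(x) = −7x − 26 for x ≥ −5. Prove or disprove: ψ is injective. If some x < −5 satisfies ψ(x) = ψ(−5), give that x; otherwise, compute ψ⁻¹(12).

-13/2

Both pieces are strictly decreasing (slopes −2 and −7), so each is injective on its own interval.
The left piece maps (−∞, −5) onto (9, ∞); the right piece maps [−5, ∞) onto (−∞, 9].
These images are disjoint, so no value is attained by both pieces. So ψ is injective.
Because the two images are disjoint, no x < −5 has ψ(x) = ψ(−5), so we compute ψ⁻¹(12): 12 lies in (9, ∞), so solve −2x − 1 = 12: x = (12 + 1)/(−2) = −13/2.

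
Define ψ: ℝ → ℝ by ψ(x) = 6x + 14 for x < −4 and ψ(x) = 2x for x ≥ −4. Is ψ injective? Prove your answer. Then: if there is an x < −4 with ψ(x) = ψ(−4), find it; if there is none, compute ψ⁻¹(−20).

-17/3

Both pieces are strictly increasing (slopes 6 and 2), so each is injective on its own interval.
The left piece maps (−∞, −4) onto (−∞, −10); the right piece maps [−4, ∞) onto [−8, ∞).
These images are disjoint, so no value is attained by both pieces. Therefore ψ is injective.
Because the two images are disjoint, no x < −4 has ψ(x) = ψ(−4), so we compute ψ⁻¹(−20): −20 lies in (−∞, −10), so solve 6x + 14 = −20: x = (−20 − 14)/6 = −17/3.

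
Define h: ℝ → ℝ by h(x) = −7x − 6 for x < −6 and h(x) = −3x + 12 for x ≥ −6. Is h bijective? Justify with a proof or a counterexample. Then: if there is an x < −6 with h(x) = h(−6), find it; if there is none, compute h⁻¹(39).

Both pieces are strictly decreasing (slopes −7 and −3), so each is injective on its own interval.
The left piece maps (−∞, −6) onto (36, ∞); the right piece maps [−6, ∞) onto (−∞, 30].
The images leave a gap (36 has no preimage), so h is not surjective, hence not bijective.
Because the two images are disjoint, no x < −6 has h(x) = h(−6), so we compute h⁻¹(39): 39 lies in (36, ∞), so solve −7x − 6 = 39: x = (39 + 6)/(−7) = −45/7.

-45/7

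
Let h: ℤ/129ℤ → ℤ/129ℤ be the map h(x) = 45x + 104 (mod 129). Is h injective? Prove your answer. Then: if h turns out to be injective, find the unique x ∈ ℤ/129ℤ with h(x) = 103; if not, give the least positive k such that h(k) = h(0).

Recall: h is injective if h(s) = h(t) implies s = t.
We have gcd(45, 129) = 3 > 1. Taking s = 0 and t = 43: h(0) = 104 and h(43) = 45·43 + 104 = 2039 ≡ 104 (mod 129).
So h(0) = h(43) while 0 ≠ 43, hence h is not injective.
Since h is not injective, we find the least positive k with h(k) = h(0): this means 45k ≡ 0 (mod 129), i.e. 129 ∣ 45k. Since gcd(45, 129) = 3, dividing through by 3 this holds exactly when 43 ∣ 15k, and as gcd(15, 43) = 1, exactly when 43 ∣ k.
The smallest positive such k is 43.

43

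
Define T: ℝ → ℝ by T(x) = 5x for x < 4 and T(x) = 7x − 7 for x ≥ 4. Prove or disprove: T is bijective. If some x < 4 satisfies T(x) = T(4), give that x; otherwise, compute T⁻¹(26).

33/7

Both pieces are strictly increasing (slopes 5 and 7), so each is injective on its own interval.
The left piece maps (−∞, 4) onto (−∞, 20); the right piece maps [4, ∞) onto [21, ∞).
The images leave a gap (20 has no preimage), so T is not surjective, hence not bijective.
Because the two images are disjoint, no x < 4 has T(x) = T(4), so we compute T⁻¹(26): 26 lies in [21, ∞), so solve 7x − 7 = 26: x = (26 + 7)/7 = 33/7.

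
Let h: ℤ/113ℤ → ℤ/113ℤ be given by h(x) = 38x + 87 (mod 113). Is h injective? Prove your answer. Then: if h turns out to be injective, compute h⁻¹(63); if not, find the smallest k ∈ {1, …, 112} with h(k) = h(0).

41

Recall that h is injective when h(x_1) = h(x_2) forces x_1 = x_2.
If h(x_1) = h(x_2), then 38x_1 ≡ 38x_2 (mod 113). Because gcd(38, 113) = 1, we may cancel 38 to get x_1 ≡ x_2 (mod 113).
Therefore h is injective.
We now compute 38⁻¹ mod 113 explicitly. Euclid's algorithm: 113 = 2·38 + 37, 38 = 1·37 + 1; back-substituting gives 1 = 3·38 − 1·113, so 38⁻¹ ≡ 3 (mod 113).
Since h is injective, we find h⁻¹(63): we need 38x ≡ 63 − 87 ≡ 89 (mod 113). Using 38⁻¹ = 3: x ≡ 3·89 = 267 = 2·113 + 41, so x = 41.
Check: h(41) = 38·41 + 87 = 1645 = 14·113 + 63 ≡ 63 (mod 113).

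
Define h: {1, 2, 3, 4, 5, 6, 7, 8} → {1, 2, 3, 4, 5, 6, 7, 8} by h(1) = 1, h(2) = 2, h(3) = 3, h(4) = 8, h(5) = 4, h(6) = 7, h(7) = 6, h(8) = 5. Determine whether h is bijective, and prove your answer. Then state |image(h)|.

8

The values 1, 2, 3, 8, 4, 7, 6, 5 are a permutation of {1, 2, 3, 4, 5, 6, 7, 8}: each element appears exactly once.
So h is injective and surjective, hence bijective.
The image of h is {1, 2, 3, 4, 5, 6, 7, 8}, which has 8 elements.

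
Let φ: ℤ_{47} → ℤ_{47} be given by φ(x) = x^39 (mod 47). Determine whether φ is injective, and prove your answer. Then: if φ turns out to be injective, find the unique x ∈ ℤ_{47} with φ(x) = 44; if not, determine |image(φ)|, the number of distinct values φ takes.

11

Since 47 is prime, the nonzero elements of ℤ_{47} form a cyclic group of order 46.
As gcd(39, 46) = 1, raising to the 39th power is a bijection on this group: if u^39 ≡ v^39 then (uv^{−1})^39 = 1, and the only element of order dividing gcd(39, 46) = 1 is 1, so u = v.
With φ(0) = 0 this makes φ injective on all of ℤ_{47}, hence bijective (finite equal-size domain and codomain). In particular φ is injective.
Since φ is injective, we find the preimage of 44. The inverse of x ↦ x^39 on (ℤ_{47})^× is x ↦ x^13, because 39·13 = 507 = 11·46 + 1 ≡ 1 (mod 46) and x^{46} = 1 for x ≠ 0 (Fermat). So φ⁻¹(44) = 44^13 mod 47.
Repeated squaring mod 47: 44^1 ≡ 44, 44^2 ≡ 44² = 1936 ≡ 9, 44^4 ≡ 9² = 81 ≡ 34, 44^8 ≡ 34² = 1156 ≡ 28. Since 13 = 8 + 4 + 1, 44^13 ≡ 28·34·44: 28·34 = 952 ≡ 12, then 12·44 = 528 ≡ 11. So 44^13 ≡ 11 (mod 47).
Hence φ⁻¹(44) = 11.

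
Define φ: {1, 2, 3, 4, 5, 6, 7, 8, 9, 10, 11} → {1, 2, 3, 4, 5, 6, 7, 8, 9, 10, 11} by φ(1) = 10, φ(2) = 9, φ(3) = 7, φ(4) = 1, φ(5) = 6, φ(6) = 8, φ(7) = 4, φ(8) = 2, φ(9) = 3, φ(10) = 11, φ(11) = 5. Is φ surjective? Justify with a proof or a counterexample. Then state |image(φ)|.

Every element of the codomain has a preimage: 1 = φ(4), 2 = φ(8), 3 = φ(9), 4 = φ(7), 5 = φ(11), 6 = φ(5), 7 = φ(3), 8 = φ(6), 9 = φ(2), 10 = φ(1), 11 = φ(10).
Hence φ is surjective.
The image of φ is {1, 2, 3, 4, 5, 6, 7, 8, 9, 10, 11}, which has 11 elements.

11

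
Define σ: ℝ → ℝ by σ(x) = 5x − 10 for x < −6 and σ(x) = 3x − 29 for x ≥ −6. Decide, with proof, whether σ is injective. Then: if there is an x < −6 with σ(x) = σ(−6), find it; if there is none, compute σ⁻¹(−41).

Both pieces are strictly increasing (slopes 5 and 3), so each is injective on its own interval.
The left piece maps (−∞, −6) onto (−∞, −40); the right piece maps [−6, ∞) onto [−47, ∞).
These images overlap. In particular σ(−6) = −47 (right piece), and solving 5x − 10 = −47 on the left piece gives x = −37/5 < −6.
So σ(−37/5) = σ(−6) with −37/5 ≠ −6, and σ is not injective. This x = −37/5 is the requested value below −6.

-37/5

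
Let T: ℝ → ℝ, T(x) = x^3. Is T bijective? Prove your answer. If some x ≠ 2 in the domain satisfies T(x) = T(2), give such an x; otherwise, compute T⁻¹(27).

3

On ℝ, x ↦ x^3 is strictly increasing (injective) and for any y ∈ ℝ the 3rd root y^{1/3} lies in ℝ (surjective). So T is bijective.
Since x ↦ x^3 is strictly increasing on ℝ, it is injective there, so no x ≠ 2 in the domain has T(x) = T(2). We therefore compute T⁻¹(27) = 27^{1/3} = 3 (indeed 3^3 = 27).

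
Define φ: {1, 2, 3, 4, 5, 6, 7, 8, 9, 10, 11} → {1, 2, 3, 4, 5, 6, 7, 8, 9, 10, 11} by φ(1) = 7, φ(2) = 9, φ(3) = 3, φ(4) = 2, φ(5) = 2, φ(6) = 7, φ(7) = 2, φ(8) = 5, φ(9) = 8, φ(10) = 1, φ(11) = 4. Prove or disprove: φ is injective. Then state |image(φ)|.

8

φ(4) = 2 = φ(5) with 4 ≠ 5, so φ is not injective.
The image of φ is {1, 2, 3, 4, 5, 7, 8, 9}, which has 8 elements.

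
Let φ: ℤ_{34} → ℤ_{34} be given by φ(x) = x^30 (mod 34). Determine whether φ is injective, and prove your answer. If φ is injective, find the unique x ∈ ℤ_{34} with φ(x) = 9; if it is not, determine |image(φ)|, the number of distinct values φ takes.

φ(16): Repeated squaring mod 34: 16^1 ≡ 16, 16^2 ≡ 16² = 256 ≡ 18, 16^4 ≡ 18² = 324 ≡ 18, 16^8 ≡ 18² = 324 ≡ 18, 16^16 ≡ 18² = 324 ≡ 18. Since 30 = 16 + 8 + 4 + 2, 16^30 ≡ 18·18·18·18: 18·18 = 324 ≡ 18, then 18·18 = 324 ≡ 18, then 18·18 = 324 ≡ 18. So 16^30 ≡ 18 (mod 34).
φ(18): Repeated squaring mod 34: 18^1 ≡ 18, 18^2 ≡ 18² = 324 ≡ 18, 18^4 ≡ 18² = 324 ≡ 18, 18^8 ≡ 18² = 324 ≡ 18, 18^16 ≡ 18² = 324 ≡ 18. Since 30 = 16 + 8 + 4 + 2, 18^30 ≡ 18·18·18·18: 18·18 = 324 ≡ 18, then 18·18 = 324 ≡ 18, then 18·18 = 324 ≡ 18. So 18^30 ≡ 18 (mod 34).
So φ(16) = φ(18) = 18 while 16 ≠ 18, hence φ is not injective.
Since φ is not injective, we determine |image(φ)|. Computing x^30 mod 34 for each x (by repeated squaring, reducing mod 34 at every step), the values φ(0), φ(1), …, φ(33) are: 0, 1, 30, 19, 16, 15, 26, 25, 4, 21, 8, 9, 32, 33, 2, 13, 18, 17, 18, 13, 2, 33, 32, 9, 8, 21, 4, 25, 26, 15, 16, 19, 30, 1.
The distinct values are {0, 1, 2, 4, 8, 9, 13, 15, 16, 17, 18, 19, 21, 25, 26, 30, 32, 33}; there are 18 of them.

18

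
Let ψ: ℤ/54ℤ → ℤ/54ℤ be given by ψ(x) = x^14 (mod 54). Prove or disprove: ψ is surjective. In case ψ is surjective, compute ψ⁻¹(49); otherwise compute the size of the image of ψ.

20

ψ(0) = 0^14 = 0.
ψ(6): Repeated squaring mod 54: 6^1 ≡ 6, 6^2 ≡ 6² = 36, 6^4 ≡ 36² = 1296 ≡ 0, 6^8 ≡ 0² = 0. Since 14 = 8 + 4 + 2, 6^14 ≡ 0·0·36: 0·0 = 0, then 0·36 = 0. So 6^14 ≡ 0 (mod 54).
So ψ(0) = ψ(6) = 0 while 0 ≠ 6, therefore ψ is not injective.
A non-injective map from the 54-element set ℤ/54ℤ to itself takes at most 53 distinct values, so it cannot be surjective. Therefore ψ is not surjective.
Since ψ is not surjective, we determine |image(ψ)|. Computing x^14 mod 54 for each x (by repeated squaring, reducing mod 54 at every step), the values ψ(0), ψ(1), …, ψ(53) are: 0, 1, 22, 27, 52, 7, 0, 13, 10, 27, 46, 31, 0, 43, 16, 27, 4, 19, 0, 37, 40, 27, 34, 25, 0, 49, 28, 27, 28, 49, 0, 25, 34, 27, 40, 37, 0, 19, 4, 27, 16, 43, 0, 31, 46, 27, 10, 13, 0, 7, 52, 27, 22, 1.
The distinct values are {0, 1, 4, 7, 10, 13, 16, 19, 22, 25, 27, 28, 31, 34, 37, 40, 43, 46, 49, 52}; there are 20 of them.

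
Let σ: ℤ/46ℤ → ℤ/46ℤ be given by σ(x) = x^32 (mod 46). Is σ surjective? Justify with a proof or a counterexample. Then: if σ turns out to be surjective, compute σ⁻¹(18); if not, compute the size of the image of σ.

24

σ(22): Repeated squaring mod 46: 22^1 ≡ 22, 22^2 ≡ 22² = 484 ≡ 24, 22^4 ≡ 24² = 576 ≡ 24, 22^8 ≡ 24² = 576 ≡ 24, 22^16 ≡ 24² = 576 ≡ 24, 22^32 ≡ 24² = 576 ≡ 24. So 22^32 ≡ 24 (mod 46).
σ(24): Repeated squaring mod 46: 24^1 ≡ 24, 24^2 ≡ 24² = 576 ≡ 24, 24^4 ≡ 24² = 576 ≡ 24, 24^8 ≡ 24² = 576 ≡ 24, 24^16 ≡ 24² = 576 ≡ 24, 24^32 ≡ 24² = 576 ≡ 24. So 24^32 ≡ 24 (mod 46).
So σ(22) = σ(24) = 24 while 22 ≠ 24, hence σ is not injective.
A non-injective map from the 46-element set ℤ/46ℤ to itself takes at most 45 distinct values, so it cannot be surjective. Hence σ is not surjective.
Since σ is not surjective, we determine |image(σ)|. Computing x^32 mod 46 for each x (by repeated squaring, reducing mod 46 at every step), the values σ(0), σ(1), …, σ(45) are: 0, 1, 12, 31, 6, 9, 4, 13, 26, 41, 16, 25, 2, 39, 18, 3, 36, 27, 32, 29, 8, 35, 24, 23, 24, 35, 8, 29, 32, 27, 36, 3, 18, 39, 2, 25, 16, 41, 26, 13, 4, 9, 6, 31, 12, 1.
The distinct values are {0, 1, 2, 3, 4, 6, 8, 9, 12, 13, 16, 18, 23, 24, 25, 26, 27, 29, 31, 32, 35, 36, 39, 41}; there are 24 of them.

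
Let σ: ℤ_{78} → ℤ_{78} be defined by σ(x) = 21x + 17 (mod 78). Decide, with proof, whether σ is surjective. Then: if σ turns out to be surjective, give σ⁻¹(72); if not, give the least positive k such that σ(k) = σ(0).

26

Recall: σ is surjective if every y in the codomain equals σ(x) for some x in the domain.
Since gcd(21, 78) = 3, we have 21x ≡ 0 (mod 3) for all x, so σ(x) ≡ 2 (mod 3).
But 0 ≢ 2 (mod 3), so 0 ∈ ℤ_{78} has no preimage. Therefore σ is not surjective.
Since σ is not surjective, we find the least positive k with σ(k) = σ(0): this means 21k ≡ 0 (mod 78), i.e. 78 ∣ 21k. Since gcd(21, 78) = 3, dividing through by 3 this holds exactly when 26 ∣ 7k, and as gcd(7, 26) = 1, exactly when 26 ∣ k.
The smallest positive such k is 26.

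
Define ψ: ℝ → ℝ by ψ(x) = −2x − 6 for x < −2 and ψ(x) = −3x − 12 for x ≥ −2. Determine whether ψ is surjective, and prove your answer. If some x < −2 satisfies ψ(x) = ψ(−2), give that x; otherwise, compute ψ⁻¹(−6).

Both pieces are strictly decreasing (slopes −2 and −3), so each is injective on its own interval.
The left piece maps (−∞, −2) onto (−2, ∞); the right piece maps [−2, ∞) onto (−∞, −6].
The union (−2, ∞) ∪ (−∞, −6] omits the interval between −2 and −6; in particular −2 has no preimage. So ψ is not surjective.
Because the two images are disjoint, no x < −2 has ψ(x) = ψ(−2), so we compute ψ⁻¹(−6): −6 lies in (−∞, −6], so solve −3x − 12 = −6: x = (−6 + 12)/(−3) = −2.

-2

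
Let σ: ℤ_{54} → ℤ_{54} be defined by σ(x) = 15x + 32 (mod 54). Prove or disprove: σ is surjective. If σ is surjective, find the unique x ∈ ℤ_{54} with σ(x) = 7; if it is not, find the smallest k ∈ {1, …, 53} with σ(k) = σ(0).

Recall: σ is surjective if every y in the codomain equals σ(x) for some x in the domain.
Since gcd(15, 54) = 3, we have 15x ≡ 0 (mod 3) for all x, so σ(x) ≡ 2 (mod 3).
But 0 ≢ 2 (mod 3), so 0 ∈ ℤ_{54} has no preimage. Thus σ is not surjective.
Since σ is not surjective, we find the least positive k with σ(k) = σ(0): this means 15k ≡ 0 (mod 54), i.e. 54 ∣ 15k. Since gcd(15, 54) = 3, dividing through by 3 this holds exactly when 18 ∣ 5k, and as gcd(5, 18) = 1, exactly when 18 ∣ k.
The smallest positive such k is 18.

18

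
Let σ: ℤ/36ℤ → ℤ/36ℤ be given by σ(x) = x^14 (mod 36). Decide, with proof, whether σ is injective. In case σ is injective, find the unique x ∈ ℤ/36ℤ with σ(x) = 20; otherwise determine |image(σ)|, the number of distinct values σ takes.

8

σ(0) = 0^14 = 0.
σ(6): Repeated squaring mod 36: 6^1 ≡ 6, 6^2 ≡ 6² = 36 ≡ 0, 6^4 ≡ 0² = 0, 6^8 ≡ 0² = 0. Since 14 = 8 + 4 + 2, 6^14 ≡ 0·0·0: 0·0 = 0, then 0·0 = 0. So 6^14 ≡ 0 (mod 36).
So σ(0) = σ(6) = 0 while 0 ≠ 6, hence σ is not injective.
Since σ is not injective, we determine |image(σ)|. Computing x^14 mod 36 for each x (by repeated squaring, reducing mod 36 at every step), the values σ(0), σ(1), …, σ(35) are: 0, 1, 4, 9, 16, 25, 0, 13, 28, 9, 28, 13, 0, 25, 16, 9, 4, 1, 0, 1, 4, 9, 16, 25, 0, 13, 28, 9, 28, 13, 0, 25, 16, 9, 4, 1.
The distinct values are {0, 1, 4, 9, 13, 16, 25, 28}; there are 8 of them.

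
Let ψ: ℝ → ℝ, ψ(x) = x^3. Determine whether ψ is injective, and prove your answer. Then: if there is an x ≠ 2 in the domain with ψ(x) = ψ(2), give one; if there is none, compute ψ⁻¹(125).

On ℝ, x ↦ x^3 is strictly increasing (since 3 is odd), so ψ(u) = ψ(v) forces u = v. Hence ψ is injective.
Since x ↦ x^3 is strictly increasing on ℝ, it is injective there, so no x ≠ 2 in the domain has ψ(x) = ψ(2). We therefore compute ψ⁻¹(125) = 125^{1/3} = 5 (indeed 5^3 = 125).

5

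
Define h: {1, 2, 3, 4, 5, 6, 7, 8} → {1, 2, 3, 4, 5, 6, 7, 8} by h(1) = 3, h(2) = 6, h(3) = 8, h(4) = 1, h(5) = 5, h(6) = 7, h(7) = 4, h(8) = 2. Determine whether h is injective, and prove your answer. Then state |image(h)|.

8

The values h(1), …, h(8) are 3, 6, 8, 1, 5, 7, 4, 2 — all distinct.
So h(a) = h(b) only when a = b, and h is injective.
The image of h is {1, 2, 3, 4, 5, 6, 7, 8}, which has 8 elements.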